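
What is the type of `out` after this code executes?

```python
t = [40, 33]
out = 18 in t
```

'in' operator returns bool

bool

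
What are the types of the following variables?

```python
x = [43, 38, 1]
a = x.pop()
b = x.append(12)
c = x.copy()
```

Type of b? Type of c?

list.append() returns None; list.copy() returns list

NoneType, list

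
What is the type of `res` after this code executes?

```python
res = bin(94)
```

bin() returns str representation

str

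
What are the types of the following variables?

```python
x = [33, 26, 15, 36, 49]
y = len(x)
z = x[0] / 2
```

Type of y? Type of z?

len() returns int; int / int returns float

int, float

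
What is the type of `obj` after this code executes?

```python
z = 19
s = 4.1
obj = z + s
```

int + float returns float (19 + 4.1 = 23.1)

float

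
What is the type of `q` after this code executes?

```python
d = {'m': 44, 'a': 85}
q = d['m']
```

Accessing dict[str, int] with key 'm' returns int value 44

int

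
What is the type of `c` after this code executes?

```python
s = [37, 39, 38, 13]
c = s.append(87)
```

list.append() returns None (mutates in place)

NoneType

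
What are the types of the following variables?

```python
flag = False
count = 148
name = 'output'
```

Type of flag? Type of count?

flag is bool; count is int

bool, int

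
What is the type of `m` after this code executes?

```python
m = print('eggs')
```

print() returns None

NoneType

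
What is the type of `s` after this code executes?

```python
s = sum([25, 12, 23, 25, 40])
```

sum() of ints returns int

int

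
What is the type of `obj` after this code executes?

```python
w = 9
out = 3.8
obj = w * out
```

int * float returns float (9 * 3.8 = 34.2)

float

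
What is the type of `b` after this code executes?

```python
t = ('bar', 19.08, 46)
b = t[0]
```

Index 0 of tuple is 'bar' which is str

str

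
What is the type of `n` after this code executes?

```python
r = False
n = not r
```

'not' always returns bool

bool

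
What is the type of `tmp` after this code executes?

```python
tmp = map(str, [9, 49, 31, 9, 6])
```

map() returns a map iterator object

map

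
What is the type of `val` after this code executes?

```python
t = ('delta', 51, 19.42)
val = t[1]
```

Index 1 of tuple is 51 which is int

int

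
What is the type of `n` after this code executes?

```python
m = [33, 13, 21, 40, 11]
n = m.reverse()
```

list.reverse() returns None

NoneType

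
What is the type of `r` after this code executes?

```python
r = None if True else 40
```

Ternary: condition is True, if branch (None) taken → NoneType

NoneType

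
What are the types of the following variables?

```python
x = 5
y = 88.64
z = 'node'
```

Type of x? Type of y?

x is int; y is float

int, float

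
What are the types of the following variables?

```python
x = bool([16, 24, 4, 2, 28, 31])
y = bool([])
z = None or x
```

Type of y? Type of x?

bool() returns bool; bool() returns bool

bool, bool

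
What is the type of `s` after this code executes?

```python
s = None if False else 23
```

Ternary: condition is False, else branch (23) taken → int

int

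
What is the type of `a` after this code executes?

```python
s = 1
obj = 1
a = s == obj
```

Equality comparison returns bool

bool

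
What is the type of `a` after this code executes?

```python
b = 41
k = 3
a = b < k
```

Comparison operators return bool

bool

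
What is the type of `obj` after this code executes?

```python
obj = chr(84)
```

chr() returns str (single character)

str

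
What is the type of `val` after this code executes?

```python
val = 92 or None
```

'or' returns first truthy value (92, int)

int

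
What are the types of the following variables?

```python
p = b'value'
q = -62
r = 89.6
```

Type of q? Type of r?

q is int; r is float

int, float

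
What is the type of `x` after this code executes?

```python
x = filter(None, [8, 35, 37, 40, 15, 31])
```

filter() returns a filter iterator object

filter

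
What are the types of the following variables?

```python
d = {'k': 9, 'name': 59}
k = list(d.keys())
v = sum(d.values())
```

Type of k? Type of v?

list(...) returns list; sum of int values returns int

list, int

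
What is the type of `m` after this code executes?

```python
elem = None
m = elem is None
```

'is' comparison returns bool

bool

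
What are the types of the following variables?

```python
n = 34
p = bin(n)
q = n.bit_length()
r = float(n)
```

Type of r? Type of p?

float() returns float; bin() returns str

float, str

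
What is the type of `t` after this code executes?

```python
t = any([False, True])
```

any() returns bool

bool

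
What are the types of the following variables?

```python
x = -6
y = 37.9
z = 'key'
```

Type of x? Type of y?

x is int; y is float

int, float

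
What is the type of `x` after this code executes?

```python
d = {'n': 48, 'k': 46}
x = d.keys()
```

.keys() returns a dict_keys view object

dict_keys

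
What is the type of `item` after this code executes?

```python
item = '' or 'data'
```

'or' returns first truthy value ('data', which is str)

str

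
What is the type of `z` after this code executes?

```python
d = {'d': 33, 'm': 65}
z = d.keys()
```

.keys() returns a dict_keys view object

dict_keys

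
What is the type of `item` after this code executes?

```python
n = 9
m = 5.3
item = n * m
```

int * float returns float (9 * 5.3 = 47.7)

float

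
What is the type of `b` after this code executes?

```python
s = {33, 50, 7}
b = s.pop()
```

Popping from a set of ints returns int

int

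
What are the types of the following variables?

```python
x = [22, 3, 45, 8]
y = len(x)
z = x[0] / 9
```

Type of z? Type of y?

int / int returns float; len() returns int

float, int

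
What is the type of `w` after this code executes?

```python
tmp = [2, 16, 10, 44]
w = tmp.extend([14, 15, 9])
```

list.extend() returns None

NoneType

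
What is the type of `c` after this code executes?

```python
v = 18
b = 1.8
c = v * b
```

int * float returns float (18 * 1.8 = 32.4)

float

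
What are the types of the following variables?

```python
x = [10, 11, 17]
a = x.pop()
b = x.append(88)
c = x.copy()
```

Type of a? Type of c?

list.pop() returns the element (int); list.copy() returns list

int, list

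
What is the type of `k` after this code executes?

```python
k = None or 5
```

'or' with None returns the other value (5, int)

int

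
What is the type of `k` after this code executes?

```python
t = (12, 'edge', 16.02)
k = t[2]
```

Index 2 of tuple is 16.02 which is float

float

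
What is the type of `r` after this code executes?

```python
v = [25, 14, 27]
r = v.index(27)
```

list.index() returns int

int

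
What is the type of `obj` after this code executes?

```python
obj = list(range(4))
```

list(range(...)) returns list

list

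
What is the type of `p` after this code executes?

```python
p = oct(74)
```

oct() returns str representation

str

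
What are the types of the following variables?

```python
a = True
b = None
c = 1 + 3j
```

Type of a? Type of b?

a is bool; b is NoneType

bool, NoneType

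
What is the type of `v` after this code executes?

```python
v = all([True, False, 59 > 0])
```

all() returns bool

bool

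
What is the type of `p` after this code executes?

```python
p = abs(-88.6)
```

abs() of float returns float

float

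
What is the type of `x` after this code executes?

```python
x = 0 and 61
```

'and' returns the first falsy value (0, which is int)

int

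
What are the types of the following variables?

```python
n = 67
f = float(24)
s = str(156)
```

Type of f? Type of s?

f is float; s is str

float, str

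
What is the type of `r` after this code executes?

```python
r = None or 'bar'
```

'or' with None returns the other value ('bar', str)

str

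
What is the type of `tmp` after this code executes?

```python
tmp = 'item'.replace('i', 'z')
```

str.replace() returns str

str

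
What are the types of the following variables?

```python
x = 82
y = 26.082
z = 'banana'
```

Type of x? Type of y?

x is int; y is float

int, float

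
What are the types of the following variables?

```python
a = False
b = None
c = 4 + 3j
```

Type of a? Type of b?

a is bool; b is NoneType

bool, NoneType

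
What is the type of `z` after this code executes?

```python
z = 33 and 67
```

'and' returns the last value when all truthy (67, which is int)

int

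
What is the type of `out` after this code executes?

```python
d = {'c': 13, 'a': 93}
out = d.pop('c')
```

dict.pop() returns the value (int)

int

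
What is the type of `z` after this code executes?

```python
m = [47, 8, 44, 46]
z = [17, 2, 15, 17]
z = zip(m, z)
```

zip() returns a zip iterator object

zip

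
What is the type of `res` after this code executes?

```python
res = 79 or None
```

'or' returns first truthy value (79, int)

int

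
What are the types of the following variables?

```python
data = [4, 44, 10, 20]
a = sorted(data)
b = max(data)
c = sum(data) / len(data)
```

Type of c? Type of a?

int / int returns float; sorted() returns list

float, list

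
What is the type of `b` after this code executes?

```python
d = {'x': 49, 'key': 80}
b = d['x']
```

Accessing dict[str, int] with key 'x' returns int value 49

int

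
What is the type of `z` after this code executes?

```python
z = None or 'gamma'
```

'or' with None returns the other value ('gamma', str)

str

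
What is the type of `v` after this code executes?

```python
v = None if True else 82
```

Ternary: condition is True, if branch (None) taken → NoneType

NoneType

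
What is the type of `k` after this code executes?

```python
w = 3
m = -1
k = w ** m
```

int ** negative int returns float

float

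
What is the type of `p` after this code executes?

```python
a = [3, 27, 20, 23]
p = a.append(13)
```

list.append() returns None (mutates in place)

NoneType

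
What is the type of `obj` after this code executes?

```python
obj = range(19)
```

range() returns a range object

range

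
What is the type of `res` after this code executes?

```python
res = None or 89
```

'or' with None returns the other value (89, int)

int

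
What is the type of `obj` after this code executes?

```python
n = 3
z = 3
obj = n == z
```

Equality comparison returns bool

bool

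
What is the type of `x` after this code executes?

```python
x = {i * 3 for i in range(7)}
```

A set comprehension {expr for x in iterable} produces a set

set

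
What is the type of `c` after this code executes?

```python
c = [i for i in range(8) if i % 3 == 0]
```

A list comprehension [...] produces a list

list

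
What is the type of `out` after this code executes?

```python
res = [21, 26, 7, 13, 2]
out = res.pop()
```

list.pop() returns the popped element (int here)

int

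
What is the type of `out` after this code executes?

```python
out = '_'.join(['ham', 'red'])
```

str.join() returns str

str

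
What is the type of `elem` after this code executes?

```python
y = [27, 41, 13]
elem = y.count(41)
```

list.count() returns int

int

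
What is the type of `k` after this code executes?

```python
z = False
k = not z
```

'not' always returns bool

bool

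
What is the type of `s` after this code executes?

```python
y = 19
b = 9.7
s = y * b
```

int * float returns float (19 * 9.7 = 184.3)

float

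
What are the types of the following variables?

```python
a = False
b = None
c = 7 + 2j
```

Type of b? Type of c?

b is NoneType; c is complex

NoneType, complex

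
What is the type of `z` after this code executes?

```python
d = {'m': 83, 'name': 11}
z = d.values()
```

.values() returns a dict_values view object

dict_values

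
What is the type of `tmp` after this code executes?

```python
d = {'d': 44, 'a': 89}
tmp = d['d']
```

Accessing dict[str, int] with key 'd' returns int value 44

int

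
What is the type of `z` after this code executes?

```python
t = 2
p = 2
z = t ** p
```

int ** positive int returns int (2 ** 2 = 4)

int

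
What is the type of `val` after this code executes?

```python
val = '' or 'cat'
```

'or' returns first truthy value ('cat', which is str)

str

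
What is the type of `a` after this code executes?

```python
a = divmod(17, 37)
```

divmod() returns a tuple (quotient, remainder)

tuple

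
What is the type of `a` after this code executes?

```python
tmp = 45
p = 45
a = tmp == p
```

Equality comparison returns bool

bool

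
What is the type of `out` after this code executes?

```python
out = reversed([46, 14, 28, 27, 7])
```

reversed() on a list returns a list_reverseiterator

list_reverseiterator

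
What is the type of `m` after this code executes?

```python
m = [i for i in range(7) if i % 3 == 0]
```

A list comprehension [...] produces a list

list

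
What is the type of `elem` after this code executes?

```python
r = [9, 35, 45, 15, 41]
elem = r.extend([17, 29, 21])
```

list.extend() returns None

NoneType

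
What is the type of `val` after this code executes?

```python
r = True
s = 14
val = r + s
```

bool + int returns int (True is 1, so 1 + 14 = 15)

int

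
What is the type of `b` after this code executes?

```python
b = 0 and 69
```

'and' returns the first falsy value (0, which is int)

int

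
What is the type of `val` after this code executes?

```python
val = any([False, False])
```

any() returns bool

bool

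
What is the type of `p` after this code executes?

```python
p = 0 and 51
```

'and' returns the first falsy value (0, which is int)

int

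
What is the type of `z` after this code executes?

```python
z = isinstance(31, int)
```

isinstance() returns bool

bool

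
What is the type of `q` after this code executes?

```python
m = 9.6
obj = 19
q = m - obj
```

float - int returns float (9.6 - 19 = -9.4)

float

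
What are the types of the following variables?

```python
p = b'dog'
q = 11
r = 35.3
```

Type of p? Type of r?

p is bytes; r is float

bytes, float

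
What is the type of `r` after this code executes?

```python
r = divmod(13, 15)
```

divmod() returns a tuple (quotient, remainder)

tuple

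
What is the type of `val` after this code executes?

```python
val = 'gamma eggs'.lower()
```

str.lower() returns str

str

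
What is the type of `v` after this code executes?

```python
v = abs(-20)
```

abs() of int returns int

int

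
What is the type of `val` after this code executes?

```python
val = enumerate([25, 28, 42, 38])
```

enumerate() returns an enumerate iterator object

enumerate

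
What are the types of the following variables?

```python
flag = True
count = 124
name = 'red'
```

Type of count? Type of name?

count is int; name is str

int, str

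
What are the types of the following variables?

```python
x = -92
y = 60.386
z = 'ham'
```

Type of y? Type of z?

y is float; z is str

float, str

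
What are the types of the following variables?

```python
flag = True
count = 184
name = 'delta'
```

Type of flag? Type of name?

flag is bool; name is str

bool, str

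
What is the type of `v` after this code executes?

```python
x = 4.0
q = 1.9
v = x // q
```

float // float returns float (floor division preserves float type)

float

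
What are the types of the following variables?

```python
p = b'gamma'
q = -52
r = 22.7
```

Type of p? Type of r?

p is bytes; r is float

bytes, float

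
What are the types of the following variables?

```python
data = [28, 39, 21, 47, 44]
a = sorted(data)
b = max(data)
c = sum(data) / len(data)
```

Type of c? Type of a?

int / int returns float; sorted() returns list

float, list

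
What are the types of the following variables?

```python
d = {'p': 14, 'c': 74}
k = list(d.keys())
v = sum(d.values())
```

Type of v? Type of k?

sum of int values returns int; list(...) returns list

int, list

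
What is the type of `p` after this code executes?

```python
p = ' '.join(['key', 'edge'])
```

str.join() returns str

str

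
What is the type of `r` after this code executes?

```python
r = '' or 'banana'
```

'or' returns first truthy value ('banana', which is str)

str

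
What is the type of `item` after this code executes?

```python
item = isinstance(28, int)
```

isinstance() returns bool

bool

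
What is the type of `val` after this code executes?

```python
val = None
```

None has type NoneType

NoneType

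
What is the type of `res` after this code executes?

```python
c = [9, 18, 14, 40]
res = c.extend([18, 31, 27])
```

list.extend() returns None

NoneType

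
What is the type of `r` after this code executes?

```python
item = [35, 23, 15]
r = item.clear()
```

list.clear() returns None

NoneType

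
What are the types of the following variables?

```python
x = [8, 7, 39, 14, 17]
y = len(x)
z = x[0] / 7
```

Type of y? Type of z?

len() returns int; int / int returns float

int, float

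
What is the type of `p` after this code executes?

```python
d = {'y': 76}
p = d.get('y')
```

dict.get() returns the value (int) when key is found

int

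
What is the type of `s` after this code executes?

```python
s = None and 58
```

'and' returns first falsy value (None)

NoneType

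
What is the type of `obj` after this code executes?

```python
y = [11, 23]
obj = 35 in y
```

'in' operator returns bool

bool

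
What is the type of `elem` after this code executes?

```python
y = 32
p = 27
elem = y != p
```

Comparison operators return bool

bool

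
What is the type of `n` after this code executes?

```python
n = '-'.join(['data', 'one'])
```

str.join() returns str

str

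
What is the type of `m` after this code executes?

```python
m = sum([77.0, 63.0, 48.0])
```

sum() of floats returns float

float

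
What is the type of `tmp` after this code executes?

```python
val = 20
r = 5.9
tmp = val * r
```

int * float returns float (20 * 5.9 = 118.0)

float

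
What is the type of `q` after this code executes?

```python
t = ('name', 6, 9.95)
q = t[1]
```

Index 1 of tuple is 6 which is int

int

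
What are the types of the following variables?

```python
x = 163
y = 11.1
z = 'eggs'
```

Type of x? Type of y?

x is int; y is float

int, float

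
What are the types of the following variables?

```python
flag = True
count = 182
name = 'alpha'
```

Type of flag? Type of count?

flag is bool; count is int

bool, int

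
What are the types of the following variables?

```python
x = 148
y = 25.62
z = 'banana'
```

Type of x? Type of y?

x is int; y is float

int, float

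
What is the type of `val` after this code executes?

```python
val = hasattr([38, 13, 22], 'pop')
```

hasattr() returns bool

bool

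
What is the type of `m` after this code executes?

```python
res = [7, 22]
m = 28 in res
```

'in' operator returns bool

bool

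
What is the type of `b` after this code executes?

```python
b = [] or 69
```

'or' returns first truthy value (69, which is int)

int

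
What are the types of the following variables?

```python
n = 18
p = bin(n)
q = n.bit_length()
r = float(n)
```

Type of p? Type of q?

bin() returns str; int.bit_length() returns int

str, int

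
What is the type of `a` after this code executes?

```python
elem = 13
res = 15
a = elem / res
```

int / int always returns float in Python 3 (13 / 15 = 0.866667)

float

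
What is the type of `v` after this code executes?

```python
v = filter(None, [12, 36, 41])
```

filter() returns a filter iterator object

filter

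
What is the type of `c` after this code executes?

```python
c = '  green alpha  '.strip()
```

str.strip() returns str

str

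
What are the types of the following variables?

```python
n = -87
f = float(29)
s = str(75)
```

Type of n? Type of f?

n is int; f is float

int, float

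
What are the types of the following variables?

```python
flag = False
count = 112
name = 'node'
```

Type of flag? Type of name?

flag is bool; name is str

bool, str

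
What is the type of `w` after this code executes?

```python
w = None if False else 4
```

Ternary: condition is False, else branch (4) taken → int

int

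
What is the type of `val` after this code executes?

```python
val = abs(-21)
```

abs() of int returns int

int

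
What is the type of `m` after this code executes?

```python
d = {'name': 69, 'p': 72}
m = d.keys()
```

.keys() returns a dict_keys view object

dict_keys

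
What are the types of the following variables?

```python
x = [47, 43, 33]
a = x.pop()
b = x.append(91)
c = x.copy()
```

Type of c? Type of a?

list.copy() returns list; list.pop() returns the element (int)

list, int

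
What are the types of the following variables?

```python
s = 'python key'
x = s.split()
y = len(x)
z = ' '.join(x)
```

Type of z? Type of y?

str.join() returns str; len() returns int

str, int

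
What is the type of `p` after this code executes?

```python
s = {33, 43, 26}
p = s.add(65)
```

set.add() returns None (mutates in place)

NoneType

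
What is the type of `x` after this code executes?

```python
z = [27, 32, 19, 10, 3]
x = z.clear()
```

list.clear() returns None

NoneType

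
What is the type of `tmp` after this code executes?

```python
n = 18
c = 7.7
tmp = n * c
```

int * float returns float (18 * 7.7 = 138.6)

float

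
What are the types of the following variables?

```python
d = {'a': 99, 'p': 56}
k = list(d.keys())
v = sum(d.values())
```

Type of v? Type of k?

sum of int values returns int; list(...) returns list

int, list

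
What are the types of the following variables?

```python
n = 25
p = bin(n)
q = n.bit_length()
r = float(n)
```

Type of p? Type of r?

bin() returns str; float() returns float

str, float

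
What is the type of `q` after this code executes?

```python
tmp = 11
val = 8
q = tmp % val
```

int % int returns int (11 % 8 = 3)

int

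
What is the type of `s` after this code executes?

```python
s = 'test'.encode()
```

str.encode() returns bytes

bytes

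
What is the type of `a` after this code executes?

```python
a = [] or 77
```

'or' returns first truthy value (77, which is int)

int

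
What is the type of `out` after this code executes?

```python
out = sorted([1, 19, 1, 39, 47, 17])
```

sorted() always returns list

list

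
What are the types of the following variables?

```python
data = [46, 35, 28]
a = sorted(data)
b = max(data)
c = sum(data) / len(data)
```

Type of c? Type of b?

int / int returns float; max of ints returns int

float, int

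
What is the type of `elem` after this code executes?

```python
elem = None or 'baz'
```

'or' with None returns the other value ('baz', str)

str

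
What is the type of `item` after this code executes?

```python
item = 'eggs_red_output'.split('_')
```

str.split() returns list

list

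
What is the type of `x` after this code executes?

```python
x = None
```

None has type NoneType

NoneType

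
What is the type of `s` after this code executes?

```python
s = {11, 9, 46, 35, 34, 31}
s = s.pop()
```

Popping from a set of ints returns int

int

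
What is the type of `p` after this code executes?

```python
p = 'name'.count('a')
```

str.count() returns int

int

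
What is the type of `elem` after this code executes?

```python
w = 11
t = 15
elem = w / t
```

int / int always returns float in Python 3 (11 / 15 = 0.733333)

float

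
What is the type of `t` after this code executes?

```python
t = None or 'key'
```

'or' with None returns the other value ('key', str)

str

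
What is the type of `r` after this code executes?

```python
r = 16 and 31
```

'and' returns the last value when all truthy (31, which is int)

int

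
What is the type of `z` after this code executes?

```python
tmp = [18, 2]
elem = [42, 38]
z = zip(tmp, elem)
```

zip() returns a zip iterator object

zip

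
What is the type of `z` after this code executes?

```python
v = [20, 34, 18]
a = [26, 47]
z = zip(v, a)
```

zip() returns a zip iterator object

zip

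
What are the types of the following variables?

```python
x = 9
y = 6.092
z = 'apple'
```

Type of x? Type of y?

x is int; y is float

int, float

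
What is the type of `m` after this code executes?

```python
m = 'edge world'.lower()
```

str.lower() returns str

str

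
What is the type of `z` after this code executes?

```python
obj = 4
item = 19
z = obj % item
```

int % int returns int (4 % 19 = 4)

int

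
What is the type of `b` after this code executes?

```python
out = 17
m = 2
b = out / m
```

int / int always returns float in Python 3 (17 / 2 = 8.5)

float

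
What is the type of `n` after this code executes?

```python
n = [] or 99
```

'or' returns first truthy value (99, which is int)

int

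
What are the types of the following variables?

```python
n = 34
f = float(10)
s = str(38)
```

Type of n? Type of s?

n is int; s is str

int, str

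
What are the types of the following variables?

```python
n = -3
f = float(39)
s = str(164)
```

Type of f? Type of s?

f is float; s is str

float, str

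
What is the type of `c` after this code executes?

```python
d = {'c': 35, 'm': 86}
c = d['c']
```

Accessing dict[str, int] with key 'c' returns int value 35

int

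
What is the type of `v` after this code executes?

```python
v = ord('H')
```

ord() returns int (Unicode code point)

int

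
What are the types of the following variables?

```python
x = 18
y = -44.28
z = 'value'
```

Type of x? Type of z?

x is int; z is str

int, str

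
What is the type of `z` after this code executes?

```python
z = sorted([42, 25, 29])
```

sorted() always returns list

list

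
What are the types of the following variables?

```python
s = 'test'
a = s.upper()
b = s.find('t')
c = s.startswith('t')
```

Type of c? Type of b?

str.startswith() returns bool; str.find() returns int

bool, int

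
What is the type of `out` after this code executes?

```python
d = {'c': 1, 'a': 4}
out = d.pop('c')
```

dict.pop() returns the value (int)

int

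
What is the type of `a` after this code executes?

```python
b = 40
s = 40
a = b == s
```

Equality comparison returns bool

bool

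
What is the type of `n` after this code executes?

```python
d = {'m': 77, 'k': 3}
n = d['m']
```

Accessing dict[str, int] with key 'm' returns int value 77

int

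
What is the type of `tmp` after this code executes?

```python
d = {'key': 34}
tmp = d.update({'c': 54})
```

dict.update() returns None

NoneType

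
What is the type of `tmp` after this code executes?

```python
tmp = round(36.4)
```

round() with no ndigits arg returns int

int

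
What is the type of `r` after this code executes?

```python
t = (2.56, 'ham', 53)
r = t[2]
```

Index 2 of tuple is 53 which is int

int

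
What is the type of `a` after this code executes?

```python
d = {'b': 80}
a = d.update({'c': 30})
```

dict.update() returns None

NoneType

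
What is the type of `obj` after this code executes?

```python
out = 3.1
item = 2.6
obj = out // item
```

float // float returns float (floor division preserves float type)

float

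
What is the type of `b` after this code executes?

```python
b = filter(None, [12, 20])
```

filter() returns a filter iterator object

filter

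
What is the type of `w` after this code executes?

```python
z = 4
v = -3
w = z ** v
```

int ** negative int returns float

float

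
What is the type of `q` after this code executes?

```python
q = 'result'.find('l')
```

str.find() returns int (index, or -1)

int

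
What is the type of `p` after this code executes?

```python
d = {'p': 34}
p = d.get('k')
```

dict.get() returns None when key 'k' is not found and no default given

NoneType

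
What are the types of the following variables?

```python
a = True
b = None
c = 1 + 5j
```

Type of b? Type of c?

b is NoneType; c is complex

NoneType, complex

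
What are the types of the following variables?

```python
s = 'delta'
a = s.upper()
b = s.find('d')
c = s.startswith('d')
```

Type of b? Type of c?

str.find() returns int; str.startswith() returns bool

int, bool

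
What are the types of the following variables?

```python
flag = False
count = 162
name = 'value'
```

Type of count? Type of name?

count is int; name is str

int, str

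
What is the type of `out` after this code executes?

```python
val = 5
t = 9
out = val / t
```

int / int always returns float in Python 3 (5 / 9 = 0.555556)

float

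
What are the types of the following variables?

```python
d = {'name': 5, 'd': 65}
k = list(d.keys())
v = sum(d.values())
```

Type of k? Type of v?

list(...) returns list; sum of int values returns int

list, int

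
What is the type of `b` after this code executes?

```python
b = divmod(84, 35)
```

divmod() returns a tuple (quotient, remainder)

tuple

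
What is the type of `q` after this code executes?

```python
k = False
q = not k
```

'not' always returns bool

bool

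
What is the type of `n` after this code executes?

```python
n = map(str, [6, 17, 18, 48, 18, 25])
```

map() returns a map iterator object

map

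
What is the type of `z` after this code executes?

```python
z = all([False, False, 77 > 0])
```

all() returns bool

bool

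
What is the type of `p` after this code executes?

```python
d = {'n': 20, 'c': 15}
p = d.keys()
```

.keys() returns a dict_keys view object

dict_keys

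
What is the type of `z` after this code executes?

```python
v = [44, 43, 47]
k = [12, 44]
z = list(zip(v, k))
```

list(zip(...)) returns a list of tuples

list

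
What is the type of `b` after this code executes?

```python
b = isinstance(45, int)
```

isinstance() returns bool

bool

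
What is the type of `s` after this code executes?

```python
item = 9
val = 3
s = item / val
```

int / int always returns float in Python 3 (9 / 3 = 3)

float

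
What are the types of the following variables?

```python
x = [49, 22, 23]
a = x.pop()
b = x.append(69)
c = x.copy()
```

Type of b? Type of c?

list.append() returns None; list.copy() returns list

NoneType, list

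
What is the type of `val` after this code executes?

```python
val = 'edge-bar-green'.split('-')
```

str.split() returns list

list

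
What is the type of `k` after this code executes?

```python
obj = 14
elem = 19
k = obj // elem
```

int // int returns int (14 // 19 = 0)

int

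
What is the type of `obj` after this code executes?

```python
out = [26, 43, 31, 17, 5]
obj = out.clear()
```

list.clear() returns None

NoneType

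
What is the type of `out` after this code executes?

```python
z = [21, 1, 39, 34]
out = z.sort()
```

list.sort() returns None (sorts in place)

NoneType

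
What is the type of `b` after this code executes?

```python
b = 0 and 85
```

'and' returns the first falsy value (0, which is int)

int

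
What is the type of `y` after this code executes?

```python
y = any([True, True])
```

any() returns bool

bool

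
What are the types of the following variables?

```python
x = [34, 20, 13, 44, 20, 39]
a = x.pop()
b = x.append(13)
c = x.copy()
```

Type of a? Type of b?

list.pop() returns the element (int); list.append() returns None

int, NoneType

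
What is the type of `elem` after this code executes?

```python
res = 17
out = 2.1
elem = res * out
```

int * float returns float (17 * 2.1 = 35.7)

float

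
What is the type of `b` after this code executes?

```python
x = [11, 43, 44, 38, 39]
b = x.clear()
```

list.clear() returns None

NoneType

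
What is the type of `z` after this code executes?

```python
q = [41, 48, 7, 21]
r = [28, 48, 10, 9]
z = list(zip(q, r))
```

list(zip(...)) returns a list of tuples

list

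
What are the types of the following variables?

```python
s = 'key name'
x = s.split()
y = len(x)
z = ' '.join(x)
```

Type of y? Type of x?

len() returns int; str.split() returns list

int, list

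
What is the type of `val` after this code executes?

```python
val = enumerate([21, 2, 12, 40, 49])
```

enumerate() returns an enumerate iterator object

enumerate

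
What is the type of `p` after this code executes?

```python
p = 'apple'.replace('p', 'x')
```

str.replace() returns str

str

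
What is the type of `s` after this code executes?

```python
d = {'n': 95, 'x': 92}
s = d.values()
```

.values() returns a dict_values view object

dict_values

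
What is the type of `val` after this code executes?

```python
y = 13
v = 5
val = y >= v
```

Comparison operators return bool

bool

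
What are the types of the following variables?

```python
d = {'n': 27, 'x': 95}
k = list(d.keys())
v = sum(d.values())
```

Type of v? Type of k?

sum of int values returns int; list(...) returns list

int, list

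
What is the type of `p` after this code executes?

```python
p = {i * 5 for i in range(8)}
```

A set comprehension {expr for x in iterable} produces a set

set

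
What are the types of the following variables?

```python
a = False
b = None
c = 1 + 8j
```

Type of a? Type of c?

a is bool; c is complex

bool, complex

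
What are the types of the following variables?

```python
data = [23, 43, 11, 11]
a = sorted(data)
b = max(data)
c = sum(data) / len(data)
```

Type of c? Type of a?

int / int returns float; sorted() returns list

float, list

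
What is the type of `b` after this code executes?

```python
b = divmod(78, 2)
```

divmod() returns a tuple (quotient, remainder)

tuple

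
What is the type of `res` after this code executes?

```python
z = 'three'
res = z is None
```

'is' comparison returns bool

bool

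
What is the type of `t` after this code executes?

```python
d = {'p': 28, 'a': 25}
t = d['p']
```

Accessing dict[str, int] with key 'p' returns int value 28

int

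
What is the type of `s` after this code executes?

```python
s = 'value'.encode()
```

str.encode() returns bytes

bytes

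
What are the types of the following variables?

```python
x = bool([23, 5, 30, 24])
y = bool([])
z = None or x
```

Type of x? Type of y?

bool() returns bool; bool() returns bool

bool, bool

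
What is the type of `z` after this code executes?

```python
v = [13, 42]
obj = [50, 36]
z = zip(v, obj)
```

zip() returns a zip iterator object

zip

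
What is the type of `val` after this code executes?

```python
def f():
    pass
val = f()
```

A function with no return statement returns None

NoneType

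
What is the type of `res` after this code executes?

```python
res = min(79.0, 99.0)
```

min() of floats returns float

float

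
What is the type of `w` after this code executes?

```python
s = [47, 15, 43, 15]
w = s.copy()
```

list.copy() returns list

list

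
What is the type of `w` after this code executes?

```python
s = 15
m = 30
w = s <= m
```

Comparison operators return bool

bool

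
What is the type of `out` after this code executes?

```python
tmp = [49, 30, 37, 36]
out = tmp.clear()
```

list.clear() returns None

NoneType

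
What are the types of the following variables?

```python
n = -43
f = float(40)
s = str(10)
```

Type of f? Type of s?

f is float; s is str

float, str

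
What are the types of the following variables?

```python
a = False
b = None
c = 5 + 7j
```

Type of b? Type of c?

b is NoneType; c is complex

NoneType, complex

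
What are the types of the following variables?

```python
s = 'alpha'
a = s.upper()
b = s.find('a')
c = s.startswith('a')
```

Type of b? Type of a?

str.find() returns int; str.upper() returns str

int, str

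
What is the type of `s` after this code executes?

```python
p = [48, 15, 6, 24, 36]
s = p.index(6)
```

list.index() returns int

int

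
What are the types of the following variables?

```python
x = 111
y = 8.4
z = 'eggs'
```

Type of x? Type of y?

x is int; y is float

int, float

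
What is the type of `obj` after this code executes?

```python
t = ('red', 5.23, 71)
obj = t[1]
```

Index 1 of tuple is 5.23 which is float

float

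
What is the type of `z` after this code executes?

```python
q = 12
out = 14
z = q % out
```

int % int returns int (12 % 14 = 12)

int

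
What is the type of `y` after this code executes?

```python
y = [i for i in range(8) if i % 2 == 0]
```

A list comprehension [...] produces a list

list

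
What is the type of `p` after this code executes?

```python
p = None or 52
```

'or' with None returns the other value (52, int)

int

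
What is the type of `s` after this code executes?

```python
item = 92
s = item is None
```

'is' comparison returns bool

bool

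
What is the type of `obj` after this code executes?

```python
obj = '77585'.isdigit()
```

str.isdigit() returns bool

bool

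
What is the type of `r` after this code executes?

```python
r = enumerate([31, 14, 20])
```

enumerate() returns an enumerate iterator object

enumerate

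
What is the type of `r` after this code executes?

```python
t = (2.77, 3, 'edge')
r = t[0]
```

Index 0 of tuple is 2.77 which is float

float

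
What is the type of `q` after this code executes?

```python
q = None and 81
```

'and' returns first falsy value (None)

NoneType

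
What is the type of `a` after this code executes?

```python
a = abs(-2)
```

abs() of int returns int

int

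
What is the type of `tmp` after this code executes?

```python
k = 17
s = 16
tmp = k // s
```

int // int returns int (17 // 16 = 1)

int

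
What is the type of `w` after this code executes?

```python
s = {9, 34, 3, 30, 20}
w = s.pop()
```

Popping from a set of ints returns int

int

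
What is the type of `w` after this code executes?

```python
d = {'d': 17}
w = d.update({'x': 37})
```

dict.update() returns None

NoneType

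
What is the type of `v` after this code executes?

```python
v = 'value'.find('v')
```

str.find() returns int (index, or -1)

int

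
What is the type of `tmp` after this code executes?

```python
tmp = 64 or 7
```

'or' returns the first truthy value (64, which is int)

int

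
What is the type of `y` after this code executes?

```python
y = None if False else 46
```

Ternary: condition is False, else branch (46) taken → int

int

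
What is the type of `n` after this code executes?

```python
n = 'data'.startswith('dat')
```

str.startswith() returns bool

bool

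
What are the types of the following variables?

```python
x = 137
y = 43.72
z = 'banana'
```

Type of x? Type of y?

x is int; y is float

int, float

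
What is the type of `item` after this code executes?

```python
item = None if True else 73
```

Ternary: condition is True, if branch (None) taken → NoneType

NoneType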